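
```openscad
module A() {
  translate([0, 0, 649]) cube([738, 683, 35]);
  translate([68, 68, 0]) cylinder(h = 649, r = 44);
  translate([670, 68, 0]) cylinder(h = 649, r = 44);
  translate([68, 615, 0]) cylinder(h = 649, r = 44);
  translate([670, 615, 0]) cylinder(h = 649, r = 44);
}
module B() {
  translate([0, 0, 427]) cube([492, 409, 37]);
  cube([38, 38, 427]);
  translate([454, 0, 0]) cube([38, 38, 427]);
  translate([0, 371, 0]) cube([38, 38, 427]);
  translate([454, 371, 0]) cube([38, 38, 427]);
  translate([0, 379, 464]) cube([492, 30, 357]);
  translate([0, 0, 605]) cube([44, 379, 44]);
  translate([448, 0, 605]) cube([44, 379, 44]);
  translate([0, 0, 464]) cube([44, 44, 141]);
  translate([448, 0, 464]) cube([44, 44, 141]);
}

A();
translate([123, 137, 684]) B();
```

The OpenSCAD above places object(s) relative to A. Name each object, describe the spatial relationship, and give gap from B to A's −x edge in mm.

The chair's min-x is at 123; the table's min-x is 0; gap = 123 mm.

A is a table. B is a chair. The chair is on top of the table, centred. The gap from the chair to the table's −x edge is 123 mm.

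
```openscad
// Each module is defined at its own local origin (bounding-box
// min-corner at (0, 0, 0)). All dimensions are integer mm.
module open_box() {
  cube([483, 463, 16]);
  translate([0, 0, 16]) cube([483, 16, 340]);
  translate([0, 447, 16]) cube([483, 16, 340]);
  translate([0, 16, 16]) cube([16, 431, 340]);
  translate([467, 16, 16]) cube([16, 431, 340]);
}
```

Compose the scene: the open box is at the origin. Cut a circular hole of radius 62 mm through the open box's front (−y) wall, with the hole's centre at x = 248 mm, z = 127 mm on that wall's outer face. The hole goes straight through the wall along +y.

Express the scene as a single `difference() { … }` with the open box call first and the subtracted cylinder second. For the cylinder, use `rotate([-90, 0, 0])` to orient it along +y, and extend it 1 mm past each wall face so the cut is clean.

difference() {
  open_box();
  translate([248, -1, 127]) rotate([-90, 0, 0]) cylinder(h = 18, r = 62);
}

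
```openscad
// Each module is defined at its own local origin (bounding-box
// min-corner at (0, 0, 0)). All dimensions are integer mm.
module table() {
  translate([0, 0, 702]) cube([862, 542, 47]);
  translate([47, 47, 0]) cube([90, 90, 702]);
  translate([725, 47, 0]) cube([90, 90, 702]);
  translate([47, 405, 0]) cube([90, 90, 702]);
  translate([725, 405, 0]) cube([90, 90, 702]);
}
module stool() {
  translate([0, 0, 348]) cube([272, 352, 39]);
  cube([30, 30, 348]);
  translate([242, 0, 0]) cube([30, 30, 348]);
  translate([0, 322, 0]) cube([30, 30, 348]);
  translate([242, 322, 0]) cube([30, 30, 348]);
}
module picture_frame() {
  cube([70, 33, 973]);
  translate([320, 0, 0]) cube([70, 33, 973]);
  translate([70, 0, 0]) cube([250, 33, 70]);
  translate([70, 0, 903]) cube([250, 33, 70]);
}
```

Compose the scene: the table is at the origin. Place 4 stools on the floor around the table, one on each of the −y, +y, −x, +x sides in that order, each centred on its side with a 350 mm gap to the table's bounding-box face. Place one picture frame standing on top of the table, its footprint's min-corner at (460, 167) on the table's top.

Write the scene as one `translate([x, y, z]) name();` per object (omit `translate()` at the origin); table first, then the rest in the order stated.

table();
translate([295, -702, 0]) stool();
translate([295, 892, 0]) stool();
translate([-622, 95, 0]) stool();
translate([1212, 95, 0]) stool();
translate([460, 167, 749]) picture_frame();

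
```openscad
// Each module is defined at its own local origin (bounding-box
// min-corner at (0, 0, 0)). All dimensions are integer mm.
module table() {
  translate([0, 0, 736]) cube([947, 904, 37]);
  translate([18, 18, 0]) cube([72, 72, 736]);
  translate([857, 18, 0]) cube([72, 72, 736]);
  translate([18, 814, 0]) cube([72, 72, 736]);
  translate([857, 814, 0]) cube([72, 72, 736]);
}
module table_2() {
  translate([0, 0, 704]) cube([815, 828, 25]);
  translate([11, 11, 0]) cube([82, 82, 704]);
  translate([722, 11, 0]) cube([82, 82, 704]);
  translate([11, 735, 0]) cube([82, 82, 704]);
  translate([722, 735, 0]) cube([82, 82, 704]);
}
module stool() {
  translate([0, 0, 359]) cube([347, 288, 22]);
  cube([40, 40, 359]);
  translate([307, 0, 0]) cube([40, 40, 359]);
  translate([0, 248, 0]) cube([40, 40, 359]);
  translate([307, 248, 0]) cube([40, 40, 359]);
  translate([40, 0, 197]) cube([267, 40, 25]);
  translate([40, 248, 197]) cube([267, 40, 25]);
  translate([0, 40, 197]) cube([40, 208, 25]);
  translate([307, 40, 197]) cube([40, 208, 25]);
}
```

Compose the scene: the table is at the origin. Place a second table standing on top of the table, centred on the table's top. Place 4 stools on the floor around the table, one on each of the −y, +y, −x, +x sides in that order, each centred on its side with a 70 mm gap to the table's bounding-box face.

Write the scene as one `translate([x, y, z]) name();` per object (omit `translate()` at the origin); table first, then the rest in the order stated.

table();
translate([66, 38, 773]) table_2();
translate([300, -358, 0]) stool();
translate([300, 974, 0]) stool();
translate([-417, 308, 0]) stool();
translate([1017, 308, 0]) stool();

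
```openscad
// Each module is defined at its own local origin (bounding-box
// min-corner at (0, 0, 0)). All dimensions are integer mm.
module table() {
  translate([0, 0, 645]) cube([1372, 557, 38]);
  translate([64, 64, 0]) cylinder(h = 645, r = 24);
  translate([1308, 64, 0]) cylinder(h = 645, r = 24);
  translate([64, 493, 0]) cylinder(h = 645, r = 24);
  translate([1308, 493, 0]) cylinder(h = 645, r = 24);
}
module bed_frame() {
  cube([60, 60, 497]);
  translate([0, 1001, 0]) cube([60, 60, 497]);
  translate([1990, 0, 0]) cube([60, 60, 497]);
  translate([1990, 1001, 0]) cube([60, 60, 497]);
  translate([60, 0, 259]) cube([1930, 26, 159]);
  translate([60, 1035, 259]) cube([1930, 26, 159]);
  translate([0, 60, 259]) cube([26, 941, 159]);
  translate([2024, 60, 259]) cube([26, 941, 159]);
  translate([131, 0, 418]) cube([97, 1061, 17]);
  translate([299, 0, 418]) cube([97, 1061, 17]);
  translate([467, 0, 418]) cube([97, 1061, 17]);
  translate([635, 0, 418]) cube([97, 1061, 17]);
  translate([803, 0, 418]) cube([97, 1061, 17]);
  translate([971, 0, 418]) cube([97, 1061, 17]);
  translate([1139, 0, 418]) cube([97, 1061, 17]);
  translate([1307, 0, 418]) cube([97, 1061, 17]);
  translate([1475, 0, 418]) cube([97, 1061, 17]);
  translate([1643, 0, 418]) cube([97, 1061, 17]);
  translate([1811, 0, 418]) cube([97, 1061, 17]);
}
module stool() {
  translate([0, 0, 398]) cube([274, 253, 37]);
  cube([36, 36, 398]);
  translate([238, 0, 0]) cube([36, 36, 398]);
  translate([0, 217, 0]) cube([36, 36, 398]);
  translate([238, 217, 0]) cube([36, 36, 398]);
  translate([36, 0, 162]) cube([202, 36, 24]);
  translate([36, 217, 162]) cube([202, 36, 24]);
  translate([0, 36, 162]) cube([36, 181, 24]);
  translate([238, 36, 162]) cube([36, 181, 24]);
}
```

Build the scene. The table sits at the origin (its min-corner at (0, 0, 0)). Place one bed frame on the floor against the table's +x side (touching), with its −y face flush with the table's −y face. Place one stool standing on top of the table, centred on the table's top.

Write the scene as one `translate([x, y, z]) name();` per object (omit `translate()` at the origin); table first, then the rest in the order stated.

table();
translate([1372, 0, 0]) bed_frame();
translate([549, 152, 683]) stool();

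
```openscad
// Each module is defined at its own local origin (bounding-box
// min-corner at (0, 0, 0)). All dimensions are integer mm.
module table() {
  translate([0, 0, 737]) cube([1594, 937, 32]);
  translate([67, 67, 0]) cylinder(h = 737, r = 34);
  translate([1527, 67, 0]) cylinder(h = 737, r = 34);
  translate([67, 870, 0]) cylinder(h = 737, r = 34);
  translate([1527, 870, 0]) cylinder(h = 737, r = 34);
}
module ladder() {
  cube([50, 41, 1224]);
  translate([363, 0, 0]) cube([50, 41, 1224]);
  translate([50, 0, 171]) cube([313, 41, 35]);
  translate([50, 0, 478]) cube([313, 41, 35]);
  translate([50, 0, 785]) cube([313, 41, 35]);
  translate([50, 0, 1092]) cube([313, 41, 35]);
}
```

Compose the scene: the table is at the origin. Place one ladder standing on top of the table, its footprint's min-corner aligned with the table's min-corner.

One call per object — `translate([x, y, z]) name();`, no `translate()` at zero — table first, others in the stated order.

table();
translate([0, 0, 769]) ladder();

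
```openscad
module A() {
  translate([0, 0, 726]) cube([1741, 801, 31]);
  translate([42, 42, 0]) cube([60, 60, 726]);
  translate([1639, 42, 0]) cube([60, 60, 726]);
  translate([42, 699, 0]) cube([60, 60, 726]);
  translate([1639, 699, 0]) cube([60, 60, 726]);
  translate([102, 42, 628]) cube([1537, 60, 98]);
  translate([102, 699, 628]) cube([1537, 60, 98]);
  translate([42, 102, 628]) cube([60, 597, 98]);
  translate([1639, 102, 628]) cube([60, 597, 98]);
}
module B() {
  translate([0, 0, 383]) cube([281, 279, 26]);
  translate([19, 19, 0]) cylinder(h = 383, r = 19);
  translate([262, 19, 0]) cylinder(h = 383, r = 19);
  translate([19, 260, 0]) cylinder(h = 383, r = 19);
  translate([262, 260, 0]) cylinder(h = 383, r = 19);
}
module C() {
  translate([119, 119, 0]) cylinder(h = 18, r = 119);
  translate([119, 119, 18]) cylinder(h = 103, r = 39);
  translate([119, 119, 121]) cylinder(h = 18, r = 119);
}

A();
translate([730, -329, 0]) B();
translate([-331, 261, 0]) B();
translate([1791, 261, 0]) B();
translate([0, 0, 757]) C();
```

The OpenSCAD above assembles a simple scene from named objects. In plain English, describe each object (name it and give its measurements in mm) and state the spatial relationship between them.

A is a table with a 1741×801 mm rectangular top, 31 mm thick, top surface at z = 757 mm, supported by four 60×60 mm square legs, each inset 42 mm from the nearest pair of top edges, running from the floor. Four apron rails, 60 mm thick and 98 mm tall, run between adjacent legs with their top edges flush with the underside of the top and their outer faces flush with the legs' outer faces.

B is a simple wooden stool: a rectangular seat 281 mm (x) by 279 mm (y), 26 mm thick, top face at z = 409 mm, on four round legs, each 38 mm in diameter. The legs rest on z = 0, each leg's axis is inset half a diameter from the nearest pair of seat edges (so the leg's bounding box is flush with the corner).

C is a spool: two coaxial disc flanges of radius 119 mm and thickness 18 mm, joined by a core cylinder of radius 39 mm and height 103 mm. The lower flange rests on z = 0 and the three cylinders share a vertical axis.

Three stools sit around the table at the −y, −x, +x sides. The spool is on top of the table.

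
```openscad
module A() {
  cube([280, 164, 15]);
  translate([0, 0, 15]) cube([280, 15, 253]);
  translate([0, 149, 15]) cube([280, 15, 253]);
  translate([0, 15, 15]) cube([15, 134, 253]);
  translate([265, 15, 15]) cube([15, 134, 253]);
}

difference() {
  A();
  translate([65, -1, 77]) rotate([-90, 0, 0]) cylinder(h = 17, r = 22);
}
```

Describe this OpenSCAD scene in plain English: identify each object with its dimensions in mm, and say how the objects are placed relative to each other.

A is an open-topped rectangular box: outside dimensions 280×164×268 mm, with a uniform wall and base thickness of 15 mm. The base is a full 280×164 slab on the floor; four walls sit on top of the base. The front and back walls (the −y and +y sides) span the full width; the two side walls fit between them.

The open box has a circular hole of radius 22 mm through its front wall, centred at (x = 65, z = 77).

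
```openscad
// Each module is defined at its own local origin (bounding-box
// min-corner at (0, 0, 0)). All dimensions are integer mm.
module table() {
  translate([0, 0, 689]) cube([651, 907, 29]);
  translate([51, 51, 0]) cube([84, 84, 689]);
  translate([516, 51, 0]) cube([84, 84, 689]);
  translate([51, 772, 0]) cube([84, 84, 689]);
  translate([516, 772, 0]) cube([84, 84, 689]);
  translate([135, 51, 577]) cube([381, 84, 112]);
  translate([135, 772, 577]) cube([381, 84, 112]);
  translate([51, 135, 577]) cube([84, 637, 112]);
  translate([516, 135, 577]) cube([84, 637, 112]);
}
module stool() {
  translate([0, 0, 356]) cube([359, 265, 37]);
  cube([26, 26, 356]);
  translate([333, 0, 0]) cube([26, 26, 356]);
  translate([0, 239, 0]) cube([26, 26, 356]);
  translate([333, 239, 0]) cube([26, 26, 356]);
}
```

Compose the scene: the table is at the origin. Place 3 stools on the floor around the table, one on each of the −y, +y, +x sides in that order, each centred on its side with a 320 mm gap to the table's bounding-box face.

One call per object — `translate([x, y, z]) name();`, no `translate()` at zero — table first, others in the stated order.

table();
translate([146, -585, 0]) stool();
translate([146, 1227, 0]) stool();
translate([971, 321, 0]) stool();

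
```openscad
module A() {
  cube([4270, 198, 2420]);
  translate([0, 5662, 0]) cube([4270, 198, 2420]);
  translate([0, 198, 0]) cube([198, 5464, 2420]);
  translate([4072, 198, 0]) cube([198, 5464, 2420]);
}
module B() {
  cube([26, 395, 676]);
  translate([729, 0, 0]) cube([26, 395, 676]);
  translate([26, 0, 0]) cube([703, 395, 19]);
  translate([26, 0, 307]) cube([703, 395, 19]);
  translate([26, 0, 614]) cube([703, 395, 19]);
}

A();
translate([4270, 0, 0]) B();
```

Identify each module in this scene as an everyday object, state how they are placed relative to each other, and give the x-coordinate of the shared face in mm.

A is a house frame. B is a bookshelf. The bookshelf is against the house frame's +x side, with their −y faces flush. The x-coordinate of the shared face is 4270 mm.

The house frame's +x face and the bookshelf's −x face are both at x = 4270 mm.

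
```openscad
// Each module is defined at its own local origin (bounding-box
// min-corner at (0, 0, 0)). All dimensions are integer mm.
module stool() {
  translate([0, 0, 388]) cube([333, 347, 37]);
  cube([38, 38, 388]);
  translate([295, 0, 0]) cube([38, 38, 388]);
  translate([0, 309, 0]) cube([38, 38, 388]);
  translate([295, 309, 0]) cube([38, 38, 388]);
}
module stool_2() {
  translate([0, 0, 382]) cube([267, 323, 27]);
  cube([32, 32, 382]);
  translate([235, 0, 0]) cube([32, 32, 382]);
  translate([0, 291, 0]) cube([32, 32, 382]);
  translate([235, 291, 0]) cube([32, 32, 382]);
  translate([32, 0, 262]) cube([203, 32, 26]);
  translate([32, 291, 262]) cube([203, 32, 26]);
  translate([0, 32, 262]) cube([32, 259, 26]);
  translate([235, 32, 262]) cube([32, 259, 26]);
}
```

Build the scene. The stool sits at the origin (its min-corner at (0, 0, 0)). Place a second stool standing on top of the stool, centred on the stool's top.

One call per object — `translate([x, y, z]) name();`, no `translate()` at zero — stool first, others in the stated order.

stool();
translate([33, 12, 425]) stool_2();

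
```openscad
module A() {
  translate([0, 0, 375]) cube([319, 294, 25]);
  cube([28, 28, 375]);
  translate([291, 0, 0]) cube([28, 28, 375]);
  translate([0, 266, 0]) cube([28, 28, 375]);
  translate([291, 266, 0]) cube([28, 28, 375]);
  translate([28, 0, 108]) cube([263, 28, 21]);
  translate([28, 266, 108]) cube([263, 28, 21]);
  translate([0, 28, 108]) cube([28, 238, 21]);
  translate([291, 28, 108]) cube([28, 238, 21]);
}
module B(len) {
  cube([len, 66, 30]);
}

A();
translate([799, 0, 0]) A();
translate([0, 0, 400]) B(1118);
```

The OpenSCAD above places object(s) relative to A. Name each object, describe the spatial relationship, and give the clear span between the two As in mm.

A is a stool. B is a beam. A beam spans the tops of two stools. The clear span between the two stools is 480 mm.

Second stool starts at x = 799; first ends at x = 319; clear span = 799 − 319 = 480 mm.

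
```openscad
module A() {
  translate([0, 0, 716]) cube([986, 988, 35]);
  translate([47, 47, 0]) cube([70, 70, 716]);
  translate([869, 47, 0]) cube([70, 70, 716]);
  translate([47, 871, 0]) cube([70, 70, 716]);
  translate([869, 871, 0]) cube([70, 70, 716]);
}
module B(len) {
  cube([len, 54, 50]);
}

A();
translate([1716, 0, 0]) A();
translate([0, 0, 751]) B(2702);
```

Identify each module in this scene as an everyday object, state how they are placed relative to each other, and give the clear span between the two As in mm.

A is a table. B is a beam. A beam spans the tops of two tables. The clear span between the two tables is 730 mm.

Second table starts at x = 1716; first ends at x = 986; clear span = 1716 − 986 = 730 mm.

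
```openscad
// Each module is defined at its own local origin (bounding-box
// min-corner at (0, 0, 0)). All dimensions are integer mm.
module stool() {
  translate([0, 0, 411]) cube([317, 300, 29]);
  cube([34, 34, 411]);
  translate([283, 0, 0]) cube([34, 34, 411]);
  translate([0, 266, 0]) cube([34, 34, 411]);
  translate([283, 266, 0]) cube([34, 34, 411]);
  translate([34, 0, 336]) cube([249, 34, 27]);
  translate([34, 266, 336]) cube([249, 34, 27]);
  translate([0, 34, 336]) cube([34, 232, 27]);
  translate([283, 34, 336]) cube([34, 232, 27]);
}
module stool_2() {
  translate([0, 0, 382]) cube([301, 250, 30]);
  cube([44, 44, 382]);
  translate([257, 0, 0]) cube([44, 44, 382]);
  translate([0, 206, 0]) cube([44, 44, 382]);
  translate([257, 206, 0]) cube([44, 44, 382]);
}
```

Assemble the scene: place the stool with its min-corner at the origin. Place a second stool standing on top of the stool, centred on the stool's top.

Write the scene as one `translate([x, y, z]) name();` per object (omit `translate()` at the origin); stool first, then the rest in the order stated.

stool();
translate([8, 25, 440]) stool_2();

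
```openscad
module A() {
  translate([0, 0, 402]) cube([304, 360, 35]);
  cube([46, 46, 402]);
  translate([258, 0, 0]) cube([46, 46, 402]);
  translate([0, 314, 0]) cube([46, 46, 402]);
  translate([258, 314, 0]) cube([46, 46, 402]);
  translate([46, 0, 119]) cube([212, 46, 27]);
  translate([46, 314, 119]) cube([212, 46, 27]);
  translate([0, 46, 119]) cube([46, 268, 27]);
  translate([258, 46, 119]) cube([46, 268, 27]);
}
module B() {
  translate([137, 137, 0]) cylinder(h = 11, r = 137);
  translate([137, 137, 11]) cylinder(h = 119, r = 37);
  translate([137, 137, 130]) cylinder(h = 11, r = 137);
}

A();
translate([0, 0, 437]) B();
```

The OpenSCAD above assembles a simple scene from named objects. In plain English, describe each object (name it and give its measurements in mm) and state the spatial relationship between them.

A is a four-legged stool. The seat is 304×360 mm, 35 mm thick, top at z = 437 mm. It stands on four square legs, each 46×46 mm in cross-section, from z = 0 to the seat underside, each flush with a corner of the seat. Four stretchers, 46 mm wide and 27 mm tall, connect adjacent legs with their undersides at z = 119 mm, each running between the inner faces of the legs it joins and aligned with the legs' outer faces on the other axis.

B is a spool: two coaxial disc flanges of radius 137 mm and thickness 11 mm, joined by a core cylinder of radius 37 mm and height 119 mm. The lower flange rests on z = 0 and the three cylinders share a vertical axis.

The spool is on top of the stool.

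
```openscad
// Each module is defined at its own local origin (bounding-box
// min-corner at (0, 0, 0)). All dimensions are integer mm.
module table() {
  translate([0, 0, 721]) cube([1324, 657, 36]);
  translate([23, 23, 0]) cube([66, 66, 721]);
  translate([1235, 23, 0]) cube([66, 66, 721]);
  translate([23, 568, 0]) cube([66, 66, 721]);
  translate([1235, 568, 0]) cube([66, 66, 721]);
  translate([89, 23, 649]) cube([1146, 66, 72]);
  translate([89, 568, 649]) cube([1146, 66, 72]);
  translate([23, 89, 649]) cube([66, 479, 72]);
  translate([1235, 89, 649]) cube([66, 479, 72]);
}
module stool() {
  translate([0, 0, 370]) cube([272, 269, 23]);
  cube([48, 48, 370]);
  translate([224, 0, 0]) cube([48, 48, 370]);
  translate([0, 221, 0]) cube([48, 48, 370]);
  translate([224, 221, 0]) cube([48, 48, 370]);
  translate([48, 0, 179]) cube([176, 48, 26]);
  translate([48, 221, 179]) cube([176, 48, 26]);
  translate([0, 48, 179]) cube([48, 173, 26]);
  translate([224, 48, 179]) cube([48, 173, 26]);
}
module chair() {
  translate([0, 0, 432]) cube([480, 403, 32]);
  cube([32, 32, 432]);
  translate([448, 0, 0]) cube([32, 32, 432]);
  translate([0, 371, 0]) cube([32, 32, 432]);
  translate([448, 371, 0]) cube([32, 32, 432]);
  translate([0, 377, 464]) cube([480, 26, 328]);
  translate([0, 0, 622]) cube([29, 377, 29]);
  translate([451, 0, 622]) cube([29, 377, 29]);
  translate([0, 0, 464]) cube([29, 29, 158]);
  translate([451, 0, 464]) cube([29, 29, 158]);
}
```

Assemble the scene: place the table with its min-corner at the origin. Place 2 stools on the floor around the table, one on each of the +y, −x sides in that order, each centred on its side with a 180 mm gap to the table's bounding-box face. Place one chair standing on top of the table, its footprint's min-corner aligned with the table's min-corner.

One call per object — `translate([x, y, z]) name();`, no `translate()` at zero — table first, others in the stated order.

table();
translate([526, 837, 0]) stool();
translate([-452, 194, 0]) stool();
translate([0, 0, 757]) chair();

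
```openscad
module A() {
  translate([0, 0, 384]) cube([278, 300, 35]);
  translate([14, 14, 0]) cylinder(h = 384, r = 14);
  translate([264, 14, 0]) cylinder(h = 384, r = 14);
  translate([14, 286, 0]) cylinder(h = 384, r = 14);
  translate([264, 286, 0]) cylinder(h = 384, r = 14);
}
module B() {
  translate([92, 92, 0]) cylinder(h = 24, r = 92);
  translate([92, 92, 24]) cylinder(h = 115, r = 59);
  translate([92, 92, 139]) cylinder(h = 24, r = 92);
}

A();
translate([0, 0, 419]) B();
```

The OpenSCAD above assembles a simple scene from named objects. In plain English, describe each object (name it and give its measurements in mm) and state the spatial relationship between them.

A is a four-legged stool. The seat is a 278×300×35 mm slab whose top surface is at z = 419 mm; four round legs, each 28 mm in diameter, run from the floor (z = 0) to the underside of the seat, each leg's axis is inset half a diameter from the nearest pair of seat edges (so the leg's bounding box is flush with the corner).

B is a spool: two coaxial disc flanges of radius 92 mm and thickness 24 mm, joined by a core cylinder of radius 59 mm and height 115 mm. The lower flange rests on z = 0 and the three cylinders share a vertical axis.

The spool is on top of the stool.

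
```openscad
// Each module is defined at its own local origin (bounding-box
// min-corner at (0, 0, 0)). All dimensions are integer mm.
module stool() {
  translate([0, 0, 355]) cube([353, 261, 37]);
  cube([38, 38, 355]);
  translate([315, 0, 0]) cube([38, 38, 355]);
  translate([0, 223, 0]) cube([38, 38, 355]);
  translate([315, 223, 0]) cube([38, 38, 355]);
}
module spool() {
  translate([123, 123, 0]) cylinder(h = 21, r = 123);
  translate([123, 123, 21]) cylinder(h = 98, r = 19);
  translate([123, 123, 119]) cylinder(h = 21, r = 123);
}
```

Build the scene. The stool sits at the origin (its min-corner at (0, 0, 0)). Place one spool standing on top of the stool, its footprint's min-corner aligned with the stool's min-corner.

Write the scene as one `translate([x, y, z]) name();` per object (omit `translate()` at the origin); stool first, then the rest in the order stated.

stool();
translate([0, 0, 392]) spool();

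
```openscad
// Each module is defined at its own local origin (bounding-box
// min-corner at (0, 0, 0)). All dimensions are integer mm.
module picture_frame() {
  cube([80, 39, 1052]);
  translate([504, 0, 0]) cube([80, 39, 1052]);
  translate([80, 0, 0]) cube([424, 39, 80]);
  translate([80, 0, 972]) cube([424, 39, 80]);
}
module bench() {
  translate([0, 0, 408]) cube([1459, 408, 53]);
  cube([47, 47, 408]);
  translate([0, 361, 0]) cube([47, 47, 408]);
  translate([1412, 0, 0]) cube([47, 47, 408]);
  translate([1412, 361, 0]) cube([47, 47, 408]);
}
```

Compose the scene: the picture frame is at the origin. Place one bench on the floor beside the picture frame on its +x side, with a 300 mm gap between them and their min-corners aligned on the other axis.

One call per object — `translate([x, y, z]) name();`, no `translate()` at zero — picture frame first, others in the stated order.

picture_frame();
translate([884, 0, 0]) bench();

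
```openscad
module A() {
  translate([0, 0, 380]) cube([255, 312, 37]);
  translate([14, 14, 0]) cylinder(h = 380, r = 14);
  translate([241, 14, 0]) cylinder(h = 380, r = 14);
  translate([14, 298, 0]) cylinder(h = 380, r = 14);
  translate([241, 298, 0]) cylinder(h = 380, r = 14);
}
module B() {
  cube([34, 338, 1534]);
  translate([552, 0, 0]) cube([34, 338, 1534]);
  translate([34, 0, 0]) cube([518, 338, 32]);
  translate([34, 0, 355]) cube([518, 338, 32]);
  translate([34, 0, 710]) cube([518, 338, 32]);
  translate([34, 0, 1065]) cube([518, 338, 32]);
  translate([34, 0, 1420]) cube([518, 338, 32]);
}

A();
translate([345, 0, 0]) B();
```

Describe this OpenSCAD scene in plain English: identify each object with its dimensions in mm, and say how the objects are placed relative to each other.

A is a simple wooden stool: a rectangular seat 255 mm (x) by 312 mm (y), 37 mm thick, top face at z = 417 mm, on four round legs, each 28 mm in diameter. The legs rest on z = 0, each leg's axis is inset half a diameter from the nearest pair of seat edges (so the leg's bounding box is flush with the corner).

B is an open bookshelf. Two side panels, each 34 mm thick, 338 mm deep and 1534 mm tall, stand 586 mm apart (outside-to-outside). Between them sit 5 shelves, each 32 mm thick and 338 mm deep, spanning the full gap between the sides. The bottom shelf rests on the floor (its underside at z = 0) and the clear gap between one shelf's top and the next shelf's underside is 323 mm.

The bookshelf is on the floor beside the stool on its +x side.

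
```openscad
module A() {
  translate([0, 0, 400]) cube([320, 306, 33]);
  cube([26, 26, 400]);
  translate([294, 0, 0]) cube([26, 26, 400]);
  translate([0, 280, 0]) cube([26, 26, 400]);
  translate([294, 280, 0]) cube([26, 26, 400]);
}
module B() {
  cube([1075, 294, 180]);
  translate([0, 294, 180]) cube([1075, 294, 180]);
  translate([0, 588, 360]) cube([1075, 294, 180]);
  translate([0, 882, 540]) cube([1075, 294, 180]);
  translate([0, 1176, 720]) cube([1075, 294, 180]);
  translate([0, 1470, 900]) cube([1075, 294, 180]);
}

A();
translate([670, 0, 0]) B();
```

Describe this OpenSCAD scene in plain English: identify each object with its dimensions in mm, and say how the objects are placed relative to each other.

A is a simple wooden stool: a rectangular seat 320 mm (x) by 306 mm (y), 33 mm thick, top face at z = 433 mm, on four square legs, each 26×26 mm in cross-section. The legs rest on z = 0, each flush with a corner of the seat.

B is a run of 6 identical solid stair steps. Each tread is 1075×294 mm and each step block is 180 mm high. Step 1 rests on the floor; step k is offset from step 1 by (k−1)×294 mm in y and (k−1)×180 mm in z.

The staircase is on the floor beside the stool on its +x side.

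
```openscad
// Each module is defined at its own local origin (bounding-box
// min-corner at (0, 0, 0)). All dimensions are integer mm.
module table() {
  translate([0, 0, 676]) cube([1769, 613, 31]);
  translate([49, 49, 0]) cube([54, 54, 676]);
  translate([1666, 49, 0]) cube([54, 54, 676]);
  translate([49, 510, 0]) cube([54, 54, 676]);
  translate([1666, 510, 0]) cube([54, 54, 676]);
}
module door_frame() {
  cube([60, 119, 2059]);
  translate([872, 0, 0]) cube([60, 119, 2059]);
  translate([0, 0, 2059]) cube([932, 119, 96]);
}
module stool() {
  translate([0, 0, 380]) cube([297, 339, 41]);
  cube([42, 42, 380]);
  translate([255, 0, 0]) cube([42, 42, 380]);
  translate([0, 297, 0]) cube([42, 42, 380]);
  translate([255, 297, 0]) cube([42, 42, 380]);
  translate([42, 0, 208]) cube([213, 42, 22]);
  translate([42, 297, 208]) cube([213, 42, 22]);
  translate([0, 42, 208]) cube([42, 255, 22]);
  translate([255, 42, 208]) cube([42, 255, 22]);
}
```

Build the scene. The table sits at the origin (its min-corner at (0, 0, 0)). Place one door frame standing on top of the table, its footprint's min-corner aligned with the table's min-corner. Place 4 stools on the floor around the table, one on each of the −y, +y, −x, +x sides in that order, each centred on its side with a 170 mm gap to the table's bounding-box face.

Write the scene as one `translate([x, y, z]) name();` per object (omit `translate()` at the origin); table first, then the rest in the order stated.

table();
translate([0, 0, 707]) door_frame();
translate([736, -509, 0]) stool();
translate([736, 783, 0]) stool();
translate([-467, 137, 0]) stool();
translate([1939, 137, 0]) stool();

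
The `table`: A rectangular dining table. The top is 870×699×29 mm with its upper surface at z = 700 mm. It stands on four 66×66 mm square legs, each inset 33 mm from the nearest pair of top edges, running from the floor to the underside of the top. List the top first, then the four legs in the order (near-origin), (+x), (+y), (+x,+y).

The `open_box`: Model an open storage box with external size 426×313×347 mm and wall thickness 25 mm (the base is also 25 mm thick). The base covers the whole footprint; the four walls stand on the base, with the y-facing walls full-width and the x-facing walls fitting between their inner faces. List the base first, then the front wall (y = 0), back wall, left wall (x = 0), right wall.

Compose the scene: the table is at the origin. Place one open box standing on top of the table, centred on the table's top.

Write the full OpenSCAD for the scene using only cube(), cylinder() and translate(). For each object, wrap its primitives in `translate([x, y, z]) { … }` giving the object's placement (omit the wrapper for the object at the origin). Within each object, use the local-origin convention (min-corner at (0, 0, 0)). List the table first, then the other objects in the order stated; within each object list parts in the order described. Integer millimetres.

translate([0, 0, 671]) cube([870, 699, 29]);
translate([33, 33, 0]) cube([66, 66, 671]);
translate([771, 33, 0]) cube([66, 66, 671]);
translate([33, 600, 0]) cube([66, 66, 671]);
translate([771, 600, 0]) cube([66, 66, 671]);
translate([222, 193, 700]) {
  cube([426, 313, 25]);
  translate([0, 0, 25]) cube([426, 25, 322]);
  translate([0, 288, 25]) cube([426, 25, 322]);
  translate([0, 25, 25]) cube([25, 263, 322]);
  translate([401, 25, 25]) cube([25, 263, 322]);
}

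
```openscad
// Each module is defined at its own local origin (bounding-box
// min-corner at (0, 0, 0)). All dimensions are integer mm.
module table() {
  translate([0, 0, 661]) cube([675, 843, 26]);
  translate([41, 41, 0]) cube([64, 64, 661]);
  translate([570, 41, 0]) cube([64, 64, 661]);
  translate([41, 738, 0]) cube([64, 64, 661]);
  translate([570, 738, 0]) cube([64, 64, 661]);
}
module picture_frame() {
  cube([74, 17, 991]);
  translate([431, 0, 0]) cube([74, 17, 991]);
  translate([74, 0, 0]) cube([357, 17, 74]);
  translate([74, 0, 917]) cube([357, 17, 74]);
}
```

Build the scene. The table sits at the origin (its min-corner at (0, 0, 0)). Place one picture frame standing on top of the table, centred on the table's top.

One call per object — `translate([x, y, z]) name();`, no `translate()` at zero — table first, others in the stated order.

table();
translate([85, 413, 687]) picture_frame();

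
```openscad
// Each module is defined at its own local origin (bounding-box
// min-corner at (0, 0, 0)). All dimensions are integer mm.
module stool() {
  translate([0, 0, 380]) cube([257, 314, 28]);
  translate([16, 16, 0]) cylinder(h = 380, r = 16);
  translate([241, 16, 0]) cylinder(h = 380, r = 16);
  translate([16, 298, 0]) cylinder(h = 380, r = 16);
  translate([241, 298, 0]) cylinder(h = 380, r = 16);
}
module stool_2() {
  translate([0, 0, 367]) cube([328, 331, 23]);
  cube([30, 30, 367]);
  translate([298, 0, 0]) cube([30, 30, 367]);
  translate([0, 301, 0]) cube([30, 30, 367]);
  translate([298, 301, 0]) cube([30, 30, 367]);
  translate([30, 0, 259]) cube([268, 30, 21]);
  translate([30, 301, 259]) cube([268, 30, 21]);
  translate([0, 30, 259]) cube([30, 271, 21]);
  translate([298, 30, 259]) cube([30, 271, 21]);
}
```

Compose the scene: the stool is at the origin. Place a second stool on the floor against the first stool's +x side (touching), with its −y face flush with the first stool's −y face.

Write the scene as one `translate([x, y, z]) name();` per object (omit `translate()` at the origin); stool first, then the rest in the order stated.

stool();
translate([257, 0, 0]) stool_2();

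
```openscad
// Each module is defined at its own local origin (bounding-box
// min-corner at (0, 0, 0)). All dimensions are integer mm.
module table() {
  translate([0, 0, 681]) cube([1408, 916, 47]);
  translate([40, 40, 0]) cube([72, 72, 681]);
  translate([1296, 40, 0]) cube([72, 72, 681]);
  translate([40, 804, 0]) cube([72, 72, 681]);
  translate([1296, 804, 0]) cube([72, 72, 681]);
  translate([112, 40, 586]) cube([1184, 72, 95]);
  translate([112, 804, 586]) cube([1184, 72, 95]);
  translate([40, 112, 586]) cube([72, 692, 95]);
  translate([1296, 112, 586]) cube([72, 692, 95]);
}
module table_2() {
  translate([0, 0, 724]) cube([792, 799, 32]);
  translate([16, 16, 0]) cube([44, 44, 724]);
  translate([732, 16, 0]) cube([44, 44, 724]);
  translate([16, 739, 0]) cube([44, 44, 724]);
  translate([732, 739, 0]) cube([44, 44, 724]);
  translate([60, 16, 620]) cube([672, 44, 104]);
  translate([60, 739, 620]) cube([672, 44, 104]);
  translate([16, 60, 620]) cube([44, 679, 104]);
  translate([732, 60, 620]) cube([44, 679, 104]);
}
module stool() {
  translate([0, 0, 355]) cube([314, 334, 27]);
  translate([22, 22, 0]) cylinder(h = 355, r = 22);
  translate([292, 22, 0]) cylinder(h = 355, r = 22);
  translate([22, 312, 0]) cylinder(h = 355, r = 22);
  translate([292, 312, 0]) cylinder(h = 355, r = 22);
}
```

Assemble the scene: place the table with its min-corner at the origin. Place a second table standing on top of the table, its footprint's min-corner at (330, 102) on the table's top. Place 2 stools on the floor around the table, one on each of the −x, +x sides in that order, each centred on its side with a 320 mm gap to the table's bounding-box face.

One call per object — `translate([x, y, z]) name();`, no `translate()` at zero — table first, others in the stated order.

table();
translate([330, 102, 728]) table_2();
translate([-634, 291, 0]) stool();
translate([1728, 291, 0]) stool();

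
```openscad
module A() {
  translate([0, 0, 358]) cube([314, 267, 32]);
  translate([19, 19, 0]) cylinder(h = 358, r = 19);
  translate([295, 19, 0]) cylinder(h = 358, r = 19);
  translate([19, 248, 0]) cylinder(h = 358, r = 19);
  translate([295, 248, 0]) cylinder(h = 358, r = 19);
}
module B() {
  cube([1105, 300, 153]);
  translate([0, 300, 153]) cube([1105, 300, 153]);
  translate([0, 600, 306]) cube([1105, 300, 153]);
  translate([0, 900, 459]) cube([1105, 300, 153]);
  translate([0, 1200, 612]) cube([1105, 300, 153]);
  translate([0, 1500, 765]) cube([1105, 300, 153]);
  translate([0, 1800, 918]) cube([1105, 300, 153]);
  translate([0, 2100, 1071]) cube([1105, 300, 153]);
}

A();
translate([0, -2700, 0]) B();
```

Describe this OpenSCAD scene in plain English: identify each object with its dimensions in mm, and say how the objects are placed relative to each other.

A is a four-legged stool. The seat is a 314×267×32 mm slab whose top surface is at z = 390 mm; four round legs, each 38 mm in diameter, run from the floor (z = 0) to the underside of the seat, each leg's axis is inset half a diameter from the nearest pair of seat edges (so the leg's bounding box is flush with the corner).

B is a straight staircase of 8 solid steps. Each step is 1105 mm wide (x), 300 mm deep (y, the going) and 153 mm tall (the rise). The first step rests on the floor; each subsequent step sits one going further in +y and one rise higher in +z, directly behind and above the previous step with no overlap.

The staircase is on the floor beside the stool on its −y side.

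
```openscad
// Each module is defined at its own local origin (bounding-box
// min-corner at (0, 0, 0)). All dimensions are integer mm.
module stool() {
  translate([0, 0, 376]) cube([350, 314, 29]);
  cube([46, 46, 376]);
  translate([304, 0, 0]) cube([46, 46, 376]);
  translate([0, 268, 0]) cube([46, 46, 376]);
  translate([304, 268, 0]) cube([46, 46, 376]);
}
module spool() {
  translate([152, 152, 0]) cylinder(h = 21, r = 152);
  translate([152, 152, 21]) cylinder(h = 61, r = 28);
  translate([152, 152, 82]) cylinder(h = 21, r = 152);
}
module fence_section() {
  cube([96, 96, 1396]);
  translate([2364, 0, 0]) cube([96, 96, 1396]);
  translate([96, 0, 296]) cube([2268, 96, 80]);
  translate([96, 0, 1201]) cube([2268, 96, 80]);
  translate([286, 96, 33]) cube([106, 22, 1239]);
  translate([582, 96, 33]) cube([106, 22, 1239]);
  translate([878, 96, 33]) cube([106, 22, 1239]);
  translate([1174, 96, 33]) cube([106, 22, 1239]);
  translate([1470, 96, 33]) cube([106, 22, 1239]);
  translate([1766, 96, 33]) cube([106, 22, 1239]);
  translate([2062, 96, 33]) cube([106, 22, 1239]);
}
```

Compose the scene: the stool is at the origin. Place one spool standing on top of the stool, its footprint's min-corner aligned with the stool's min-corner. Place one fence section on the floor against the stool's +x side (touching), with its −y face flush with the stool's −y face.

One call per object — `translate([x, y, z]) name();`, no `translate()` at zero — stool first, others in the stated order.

stool();
translate([0, 0, 405]) spool();
translate([350, 0, 0]) fence_section();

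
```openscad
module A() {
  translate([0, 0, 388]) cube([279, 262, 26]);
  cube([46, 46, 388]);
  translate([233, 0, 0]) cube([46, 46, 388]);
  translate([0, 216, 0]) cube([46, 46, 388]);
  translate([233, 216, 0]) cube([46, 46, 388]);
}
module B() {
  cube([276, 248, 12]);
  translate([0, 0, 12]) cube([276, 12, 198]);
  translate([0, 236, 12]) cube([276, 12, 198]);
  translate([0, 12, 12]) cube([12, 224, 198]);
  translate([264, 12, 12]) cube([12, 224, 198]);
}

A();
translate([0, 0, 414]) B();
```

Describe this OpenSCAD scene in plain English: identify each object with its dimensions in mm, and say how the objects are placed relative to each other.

A is a four-legged stool. The seat is a 279×262×26 mm slab whose top surface is at z = 414 mm; four square legs, each 46×46 mm in cross-section, run from the floor (z = 0) to the underside of the seat, each flush with a corner of the seat.

B is an open-topped rectangular box: outside dimensions 276×248×210 mm, with a uniform wall and base thickness of 12 mm. The base is a full 276×248 slab on the floor; four walls sit on top of the base. The front and back walls (the −y and +y sides) span the full width; the two side walls fit between them.

The open box is on top of the stool.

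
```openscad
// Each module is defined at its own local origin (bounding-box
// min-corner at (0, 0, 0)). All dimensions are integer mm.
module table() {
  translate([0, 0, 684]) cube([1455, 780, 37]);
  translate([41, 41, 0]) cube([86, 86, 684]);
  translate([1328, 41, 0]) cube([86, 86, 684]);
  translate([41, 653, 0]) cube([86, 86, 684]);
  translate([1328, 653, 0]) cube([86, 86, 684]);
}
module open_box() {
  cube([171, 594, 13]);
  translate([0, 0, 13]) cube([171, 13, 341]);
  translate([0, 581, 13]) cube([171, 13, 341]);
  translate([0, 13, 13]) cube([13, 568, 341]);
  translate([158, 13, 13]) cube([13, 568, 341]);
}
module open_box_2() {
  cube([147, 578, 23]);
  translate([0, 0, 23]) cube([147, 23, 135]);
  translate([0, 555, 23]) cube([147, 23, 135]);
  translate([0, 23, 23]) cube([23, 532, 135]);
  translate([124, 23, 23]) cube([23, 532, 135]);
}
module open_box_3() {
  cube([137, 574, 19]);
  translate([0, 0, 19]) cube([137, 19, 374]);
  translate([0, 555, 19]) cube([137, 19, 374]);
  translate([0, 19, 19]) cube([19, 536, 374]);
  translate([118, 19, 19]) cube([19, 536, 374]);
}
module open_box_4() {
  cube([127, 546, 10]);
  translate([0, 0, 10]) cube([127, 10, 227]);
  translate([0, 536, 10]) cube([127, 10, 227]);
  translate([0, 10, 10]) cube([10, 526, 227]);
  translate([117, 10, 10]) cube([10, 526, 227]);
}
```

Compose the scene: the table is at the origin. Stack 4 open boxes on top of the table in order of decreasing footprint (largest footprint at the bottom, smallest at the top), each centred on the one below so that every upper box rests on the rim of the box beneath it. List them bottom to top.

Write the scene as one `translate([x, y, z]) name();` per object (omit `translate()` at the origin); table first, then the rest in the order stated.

table();
translate([642, 93, 721]) open_box();
translate([654, 101, 1075]) open_box_2();
translate([659, 103, 1233]) open_box_3();
translate([664, 117, 1626]) open_box_4();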